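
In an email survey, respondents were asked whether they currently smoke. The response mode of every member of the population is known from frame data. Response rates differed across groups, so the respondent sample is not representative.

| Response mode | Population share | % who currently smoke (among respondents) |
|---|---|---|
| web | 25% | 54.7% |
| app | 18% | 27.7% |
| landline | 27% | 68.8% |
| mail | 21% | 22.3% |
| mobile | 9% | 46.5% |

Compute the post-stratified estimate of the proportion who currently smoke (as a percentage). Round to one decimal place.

46.1%

Post-stratification weights by population share, not respondent share:
  web: 0.25 × 54.7 = 13.675
  app: 0.18 × 27.7 = 4.986
  landline: 0.27 × 68.8 = 18.576
  mail: 0.21 × 22.3 = 4.683
  mobile: 0.09 × 46.5 = 4.185
Post-stratified estimate = 46.105 → 46.1%.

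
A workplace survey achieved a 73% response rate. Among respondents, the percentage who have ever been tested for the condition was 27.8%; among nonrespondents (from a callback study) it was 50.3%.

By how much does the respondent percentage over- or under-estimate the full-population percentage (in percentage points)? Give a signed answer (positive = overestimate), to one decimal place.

-6.1 percentage points

Nonresponse fraction = 1 − 0.73 = 0.27.
Bias = (nonresponse fraction) × (respondent percentage − nonrespondent percentage)
     = 0.27 × (27.8 − 50.3) = 0.27 × -22.5 = -6.075.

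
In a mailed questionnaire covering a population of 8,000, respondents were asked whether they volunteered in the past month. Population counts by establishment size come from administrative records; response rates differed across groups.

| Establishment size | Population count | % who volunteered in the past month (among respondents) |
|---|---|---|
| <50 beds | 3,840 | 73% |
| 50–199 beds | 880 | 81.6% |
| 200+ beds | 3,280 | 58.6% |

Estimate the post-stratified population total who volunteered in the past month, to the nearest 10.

5,440

Apply each group's respondent rate to its population count:
  <50 beds: 3,840 × 73% = 2803.2
  50–199 beds: 880 × 81.6% = 718.08
  200+ beds: 3,280 × 58.6% = 1922.08
Estimated total = 5443.36 → 5,440.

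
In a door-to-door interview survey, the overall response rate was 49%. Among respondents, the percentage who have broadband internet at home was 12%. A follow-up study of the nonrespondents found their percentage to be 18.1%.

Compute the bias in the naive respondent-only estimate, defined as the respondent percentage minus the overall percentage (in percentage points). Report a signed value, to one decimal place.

-3.1 percentage points

Nonresponse fraction = 1 − 0.49 = 0.51.
Bias = (nonresponse fraction) × (respondent percentage − nonrespondent percentage)
     = 0.51 × (12 − 18.1) = 0.51 × -6.1 = -3.111.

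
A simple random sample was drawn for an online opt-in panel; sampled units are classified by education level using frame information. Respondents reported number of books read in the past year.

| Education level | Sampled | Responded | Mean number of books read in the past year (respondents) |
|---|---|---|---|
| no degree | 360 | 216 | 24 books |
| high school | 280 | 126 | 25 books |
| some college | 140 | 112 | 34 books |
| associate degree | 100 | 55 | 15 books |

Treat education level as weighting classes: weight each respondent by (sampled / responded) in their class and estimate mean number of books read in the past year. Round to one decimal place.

Class response rates: no degree 216/360 = 60%, high school 126/280 = 45%, some college 112/140 = 80%, associate degree 55/100 = 55%.
Weighting each respondent by the inverse class response rate inflates each class back to its sampled size, so the class weight is n_sampled:
  no degree: 360 × 24 = 8640
  high school: 280 × 25 = 7000
  some college: 140 × 34 = 4760
  associate degree: 100 × 15 = 1500
Adjusted estimate = 21,900 / 880 = 24.8864 → 24.9.

24.9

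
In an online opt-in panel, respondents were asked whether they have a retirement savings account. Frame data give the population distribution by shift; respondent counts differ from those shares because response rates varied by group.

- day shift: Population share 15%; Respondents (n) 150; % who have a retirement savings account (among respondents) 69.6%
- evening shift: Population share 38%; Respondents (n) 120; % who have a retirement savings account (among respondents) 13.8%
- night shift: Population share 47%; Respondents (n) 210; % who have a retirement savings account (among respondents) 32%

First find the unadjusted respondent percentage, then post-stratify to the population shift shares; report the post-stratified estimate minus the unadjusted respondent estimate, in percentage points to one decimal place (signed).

Unadjusted (pooled respondent) estimate weights by respondent counts:
  (150/480)×69.6 + (120/480)×13.8 + (210/480)×32 = 39.2%
Post-stratifying to population shares instead:
  0.15×69.6 + 0.38×13.8 + 0.47×32 = 30.724%
Difference = 30.724 − 39.2 = -8.476 pp.

-8.5 percentage points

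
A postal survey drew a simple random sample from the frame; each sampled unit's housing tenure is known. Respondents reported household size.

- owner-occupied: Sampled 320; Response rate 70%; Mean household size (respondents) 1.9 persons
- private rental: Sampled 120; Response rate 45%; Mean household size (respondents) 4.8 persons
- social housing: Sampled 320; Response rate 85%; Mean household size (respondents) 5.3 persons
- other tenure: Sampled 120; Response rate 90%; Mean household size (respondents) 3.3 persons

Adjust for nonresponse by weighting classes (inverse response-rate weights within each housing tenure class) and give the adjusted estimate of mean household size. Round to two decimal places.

3.72

Weighting each respondent by the inverse class response rate inflates each class back to its sampled size, so the class weight is n_sampled:
  owner-occupied: 320 × 1.9 = 608
  private rental: 120 × 4.8 = 576
  social housing: 320 × 5.3 = 1696
  other tenure: 120 × 3.3 = 396
Adjusted estimate = 3276 / 880 = 3.72273 → 3.72.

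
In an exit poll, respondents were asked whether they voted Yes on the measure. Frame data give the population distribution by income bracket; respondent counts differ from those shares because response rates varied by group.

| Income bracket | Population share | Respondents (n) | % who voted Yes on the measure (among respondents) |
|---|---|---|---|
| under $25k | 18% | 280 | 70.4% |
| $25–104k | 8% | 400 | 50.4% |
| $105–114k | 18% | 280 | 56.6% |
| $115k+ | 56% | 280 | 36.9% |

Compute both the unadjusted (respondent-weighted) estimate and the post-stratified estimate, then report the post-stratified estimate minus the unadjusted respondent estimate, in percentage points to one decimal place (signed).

Unadjusted (pooled respondent) estimate weights by respondent counts:
  (280/1240)×70.4 + (400/1240)×50.4 + (280/1240)×56.6 + (280/1240)×36.9 = 53.2677%
Post-stratified estimate weights by population shares:
  0.18×70.4 + 0.08×50.4 + 0.18×56.6 + 0.56×36.9 = 47.556%
Difference = 47.556 − 53.2677 = -5.7117 pp.

-5.7 percentage points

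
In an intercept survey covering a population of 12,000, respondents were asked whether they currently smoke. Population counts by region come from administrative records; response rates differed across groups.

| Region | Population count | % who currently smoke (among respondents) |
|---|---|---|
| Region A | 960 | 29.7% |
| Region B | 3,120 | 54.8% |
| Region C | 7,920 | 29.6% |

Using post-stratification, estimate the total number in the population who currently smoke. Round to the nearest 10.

Estimated count per cell = population count × respondent percentage:
  Region A: 960 × 29.7% = 285.12
  Region B: 3,120 × 54.8% = 1709.76
  Region C: 7,920 × 29.6% = 2344.32
Estimated total = 4339.2 → 4,340.

4,340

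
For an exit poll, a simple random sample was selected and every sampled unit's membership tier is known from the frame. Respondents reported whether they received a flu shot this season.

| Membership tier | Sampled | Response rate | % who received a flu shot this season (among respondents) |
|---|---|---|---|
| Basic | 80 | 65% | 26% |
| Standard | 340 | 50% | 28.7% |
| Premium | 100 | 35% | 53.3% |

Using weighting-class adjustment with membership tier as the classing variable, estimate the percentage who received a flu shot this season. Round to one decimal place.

Weighting each respondent by the inverse class response rate inflates each class back to its sampled size, so the class weight is n_sampled:
  Basic: 80 × 26 = 2080
  Standard: 340 × 28.7 = 9758
  Premium: 100 × 53.3 = 5330
Adjusted estimate = 17,168 / 520 = 33.0154 → 33.0%.

33.0%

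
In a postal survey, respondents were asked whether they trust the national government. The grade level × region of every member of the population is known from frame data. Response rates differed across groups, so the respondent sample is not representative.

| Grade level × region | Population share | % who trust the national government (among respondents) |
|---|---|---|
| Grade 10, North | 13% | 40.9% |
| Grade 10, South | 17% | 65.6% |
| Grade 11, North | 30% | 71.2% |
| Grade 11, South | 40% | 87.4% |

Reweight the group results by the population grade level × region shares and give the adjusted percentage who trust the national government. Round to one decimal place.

72.8%

Reweight to the known grade level × region distribution:
  Grade 10, North: 0.13 × 40.9 = 5.317
  Grade 10, South: 0.17 × 65.6 = 11.152
  Grade 11, North: 0.3 × 71.2 = 21.36
  Grade 11, South: 0.4 × 87.4 = 34.96
Post-stratified estimate = 72.789 → 72.8%.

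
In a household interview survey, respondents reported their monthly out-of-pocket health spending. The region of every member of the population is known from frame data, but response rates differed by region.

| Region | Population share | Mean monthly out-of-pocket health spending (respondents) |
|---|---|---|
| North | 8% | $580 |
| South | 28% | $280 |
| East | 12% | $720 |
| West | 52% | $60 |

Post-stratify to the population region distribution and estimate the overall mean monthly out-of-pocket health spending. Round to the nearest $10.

$240

Post-stratification weights by population share, not respondent share:
  North: 0.08 × 580 = 46.4
  South: 0.28 × 280 = 78.4
  East: 0.12 × 720 = 86.4
  West: 0.52 × 60 = 31.2
Post-stratified estimate = 242.4 → $240.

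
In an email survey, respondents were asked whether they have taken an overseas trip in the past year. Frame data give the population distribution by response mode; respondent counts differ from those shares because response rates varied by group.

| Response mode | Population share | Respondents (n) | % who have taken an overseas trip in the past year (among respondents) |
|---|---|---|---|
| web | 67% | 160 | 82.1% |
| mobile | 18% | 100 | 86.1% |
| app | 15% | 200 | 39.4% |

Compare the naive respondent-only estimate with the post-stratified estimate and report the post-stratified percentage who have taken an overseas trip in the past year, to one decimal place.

76.4%

Unadjusted (pooled respondent) estimate weights by respondent counts:
  (160/460)×82.1 + (100/460)×86.1 + (200/460)×39.4 = 64.4043%
Reweighting by population response mode shares:
  0.67×82.1 + 0.18×86.1 + 0.15×39.4 = 76.415%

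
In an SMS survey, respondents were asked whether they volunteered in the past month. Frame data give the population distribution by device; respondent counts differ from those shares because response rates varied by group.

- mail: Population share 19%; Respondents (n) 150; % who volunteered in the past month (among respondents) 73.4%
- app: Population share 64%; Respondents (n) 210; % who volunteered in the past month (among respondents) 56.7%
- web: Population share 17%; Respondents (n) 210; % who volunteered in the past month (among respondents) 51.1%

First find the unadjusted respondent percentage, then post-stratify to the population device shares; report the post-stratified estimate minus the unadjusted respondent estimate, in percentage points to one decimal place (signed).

Without adjustment, the pooled respondent share is:
  (150/570)×73.4 + (210/570)×56.7 + (210/570)×51.1 = 59.0316%
Reweighting by population device shares:
  0.19×73.4 + 0.64×56.7 + 0.17×51.1 = 58.921%
Difference = 58.921 − 59.0316 = -0.1106 pp.

-0.1 percentage points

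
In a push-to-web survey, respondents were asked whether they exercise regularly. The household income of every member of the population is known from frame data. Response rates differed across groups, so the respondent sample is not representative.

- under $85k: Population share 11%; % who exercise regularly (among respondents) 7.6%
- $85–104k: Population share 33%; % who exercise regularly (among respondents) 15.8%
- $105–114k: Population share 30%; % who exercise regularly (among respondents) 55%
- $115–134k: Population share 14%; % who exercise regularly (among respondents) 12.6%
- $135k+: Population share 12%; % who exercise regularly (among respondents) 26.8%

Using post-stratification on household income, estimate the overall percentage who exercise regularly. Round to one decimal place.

Each cell contributes population-share × respondent value:
  under $85k: 0.11 × 7.6 = 0.836
  $85–104k: 0.33 × 15.8 = 5.214
  $105–114k: 0.3 × 55 = 16.5
  $115–134k: 0.14 × 12.6 = 1.764
  $135k+: 0.12 × 26.8 = 3.216
Post-stratified estimate = 27.53 → 27.5%.

27.5%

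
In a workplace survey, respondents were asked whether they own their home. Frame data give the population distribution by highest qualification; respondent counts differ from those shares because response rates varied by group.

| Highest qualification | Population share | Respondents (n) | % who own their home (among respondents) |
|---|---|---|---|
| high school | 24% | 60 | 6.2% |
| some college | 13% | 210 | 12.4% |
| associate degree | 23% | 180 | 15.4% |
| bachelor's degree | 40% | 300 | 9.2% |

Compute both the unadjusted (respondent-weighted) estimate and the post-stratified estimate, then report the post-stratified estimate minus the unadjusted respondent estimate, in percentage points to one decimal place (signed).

Without adjustment, the pooled respondent share is:
  (60/750)×6.2 + (210/750)×12.4 + (180/750)×15.4 + (300/750)×9.2 = 11.344%
Reweighting by population highest qualification shares:
  0.24×6.2 + 0.13×12.4 + 0.23×15.4 + 0.4×9.2 = 10.322%
Difference = 10.322 − 11.344 = -1.022 pp.

-1.0 percentage points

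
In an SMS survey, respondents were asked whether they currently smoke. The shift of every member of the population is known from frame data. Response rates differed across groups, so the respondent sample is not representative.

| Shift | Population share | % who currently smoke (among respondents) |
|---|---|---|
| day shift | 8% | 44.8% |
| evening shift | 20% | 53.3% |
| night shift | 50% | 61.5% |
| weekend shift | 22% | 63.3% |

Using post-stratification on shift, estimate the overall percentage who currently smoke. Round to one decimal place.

58.9%

Each cell contributes population-share × respondent value:
  day shift: 0.08 × 44.8 = 3.584
  evening shift: 0.2 × 53.3 = 10.66
  night shift: 0.5 × 61.5 = 30.75
  weekend shift: 0.22 × 63.3 = 13.926
Post-stratified estimate = 58.92 → 58.9%.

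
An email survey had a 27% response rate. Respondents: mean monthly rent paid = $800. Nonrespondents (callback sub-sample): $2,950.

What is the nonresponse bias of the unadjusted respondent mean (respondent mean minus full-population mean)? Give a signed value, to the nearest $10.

Nonresponse fraction = 1 − 0.27 = 0.73.
Bias = (nonresponse fraction) × (respondent mean − nonrespondent mean)
     = 0.73 × (800 − 2950) = 0.73 × -2150 = -1569.5.

-$1,570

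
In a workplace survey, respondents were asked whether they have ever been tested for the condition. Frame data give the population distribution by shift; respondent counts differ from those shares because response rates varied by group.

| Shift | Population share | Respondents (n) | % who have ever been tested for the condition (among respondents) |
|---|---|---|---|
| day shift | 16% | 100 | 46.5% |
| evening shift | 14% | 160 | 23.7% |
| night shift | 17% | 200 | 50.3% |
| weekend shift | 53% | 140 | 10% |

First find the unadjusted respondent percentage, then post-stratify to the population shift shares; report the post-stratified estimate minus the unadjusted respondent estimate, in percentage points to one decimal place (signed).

Unadjusted (pooled respondent) estimate weights by respondent counts:
  (100/600)×46.5 + (160/600)×23.7 + (200/600)×50.3 + (140/600)×10 = 33.17%
Reweighting by population shift shares:
  0.16×46.5 + 0.14×23.7 + 0.17×50.3 + 0.53×10 = 24.609%
Difference = 24.609 − 33.17 = -8.561 pp.

-8.6 percentage points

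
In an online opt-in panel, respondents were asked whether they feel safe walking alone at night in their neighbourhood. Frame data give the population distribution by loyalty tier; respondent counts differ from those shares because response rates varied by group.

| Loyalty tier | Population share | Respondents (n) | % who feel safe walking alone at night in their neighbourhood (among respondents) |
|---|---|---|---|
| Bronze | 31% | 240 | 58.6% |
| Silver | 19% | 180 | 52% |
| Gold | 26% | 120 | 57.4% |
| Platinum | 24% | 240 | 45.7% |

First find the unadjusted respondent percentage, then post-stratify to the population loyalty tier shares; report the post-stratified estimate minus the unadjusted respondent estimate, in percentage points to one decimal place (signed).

+1.0 percentage points

Without adjustment, the pooled respondent share is:
  (240/780)×58.6 + (180/780)×52 + (120/780)×57.4 + (240/780)×45.7 = 52.9231%
Post-stratifying to population shares instead:
  0.31×58.6 + 0.19×52 + 0.26×57.4 + 0.24×45.7 = 53.938%
Difference = 53.938 − 52.9231 = 1.0149 pp.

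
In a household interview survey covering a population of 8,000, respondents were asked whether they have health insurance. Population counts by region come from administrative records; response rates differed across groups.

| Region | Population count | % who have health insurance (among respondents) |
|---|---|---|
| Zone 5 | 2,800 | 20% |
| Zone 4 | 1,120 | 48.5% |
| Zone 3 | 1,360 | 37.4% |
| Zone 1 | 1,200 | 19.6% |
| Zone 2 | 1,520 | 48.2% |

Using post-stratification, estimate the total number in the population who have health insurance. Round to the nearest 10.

Apply each group's respondent rate to its population count:
  Zone 5: 2,800 × 20% = 560
  Zone 4: 1,120 × 48.5% = 543.2
  Zone 3: 1,360 × 37.4% = 508.64
  Zone 1: 1,200 × 19.6% = 235.2
  Zone 2: 1,520 × 48.2% = 732.64
Estimated total = 2579.68 → 2,580.

2,580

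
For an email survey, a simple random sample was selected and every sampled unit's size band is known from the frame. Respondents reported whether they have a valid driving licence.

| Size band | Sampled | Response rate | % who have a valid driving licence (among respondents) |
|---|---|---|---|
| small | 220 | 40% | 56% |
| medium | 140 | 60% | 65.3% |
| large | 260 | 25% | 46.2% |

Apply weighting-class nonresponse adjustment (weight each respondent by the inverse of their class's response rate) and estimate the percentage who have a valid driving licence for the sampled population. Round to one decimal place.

54.0%

Inverse-response-rate weighting restores each class to its sampled count, so class totals weight by n_sampled:
  small: 220 × 56 = 12,320
  medium: 140 × 65.3 = 9142
  large: 260 × 46.2 = 12,012
Adjusted estimate = 33,474 / 620 = 53.9903 → 54.0%.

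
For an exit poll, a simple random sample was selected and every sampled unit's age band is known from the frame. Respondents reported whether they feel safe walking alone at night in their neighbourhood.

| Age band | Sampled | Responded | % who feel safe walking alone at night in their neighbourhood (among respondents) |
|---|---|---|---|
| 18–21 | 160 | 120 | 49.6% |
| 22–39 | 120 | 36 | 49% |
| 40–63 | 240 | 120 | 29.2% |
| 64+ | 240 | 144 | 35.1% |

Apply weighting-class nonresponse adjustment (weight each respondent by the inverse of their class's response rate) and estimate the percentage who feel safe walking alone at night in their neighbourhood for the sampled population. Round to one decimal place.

38.5%

Response rates by class: 18–21 120/160 = 75%, 22–39 36/120 = 30%, 40–63 120/240 = 50%, 64+ 144/240 = 60%.
Weighting each respondent by the inverse class response rate inflates each class back to its sampled size, so the class weight is n_sampled:
  18–21: 160 × 49.6 = 7936
  22–39: 120 × 49 = 5880
  40–63: 240 × 29.2 = 7008
  64+: 240 × 35.1 = 8424
Adjusted estimate = 29,248 / 760 = 38.4842 → 38.5%.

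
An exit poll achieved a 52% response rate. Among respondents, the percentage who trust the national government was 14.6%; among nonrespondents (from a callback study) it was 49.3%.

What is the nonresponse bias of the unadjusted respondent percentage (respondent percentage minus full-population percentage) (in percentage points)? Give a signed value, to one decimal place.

-16.7 percentage points

Nonresponse fraction = 1 − 0.52 = 0.48.
Bias = (nonresponse fraction) × (respondent percentage − nonrespondent percentage)
     = 0.48 × (14.6 − 49.3) = 0.48 × -34.7 = -16.656.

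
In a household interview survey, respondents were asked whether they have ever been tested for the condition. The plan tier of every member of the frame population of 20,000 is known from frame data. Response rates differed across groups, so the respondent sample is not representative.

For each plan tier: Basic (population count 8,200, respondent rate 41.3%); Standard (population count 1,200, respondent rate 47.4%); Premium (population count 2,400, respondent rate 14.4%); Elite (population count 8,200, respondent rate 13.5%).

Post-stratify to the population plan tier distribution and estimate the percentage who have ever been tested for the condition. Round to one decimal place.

27.0%

Each cell contributes population-share × respondent value:
  Basic: (8,200/20,000) × 41.3 = 16.933
  Standard: (1,200/20,000) × 47.4 = 2.844
  Premium: (2,400/20,000) × 14.4 = 1.728
  Elite: (8,200/20,000) × 13.5 = 5.535
Post-stratified estimate = 27.04 → 27.0%.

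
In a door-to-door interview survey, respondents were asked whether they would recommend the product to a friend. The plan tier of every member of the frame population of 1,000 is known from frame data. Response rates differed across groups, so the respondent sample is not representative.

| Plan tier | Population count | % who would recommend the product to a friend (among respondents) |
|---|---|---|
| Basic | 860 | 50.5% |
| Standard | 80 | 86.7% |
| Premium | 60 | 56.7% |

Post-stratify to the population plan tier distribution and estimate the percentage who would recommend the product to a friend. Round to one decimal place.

Weight each group's respondent value by its population share:
  Basic: (860/1,000) × 50.5 = 43.43
  Standard: (80/1,000) × 86.7 = 6.936
  Premium: (60/1,000) × 56.7 = 3.402
Post-stratified estimate = 53.768 → 53.8%.

53.8%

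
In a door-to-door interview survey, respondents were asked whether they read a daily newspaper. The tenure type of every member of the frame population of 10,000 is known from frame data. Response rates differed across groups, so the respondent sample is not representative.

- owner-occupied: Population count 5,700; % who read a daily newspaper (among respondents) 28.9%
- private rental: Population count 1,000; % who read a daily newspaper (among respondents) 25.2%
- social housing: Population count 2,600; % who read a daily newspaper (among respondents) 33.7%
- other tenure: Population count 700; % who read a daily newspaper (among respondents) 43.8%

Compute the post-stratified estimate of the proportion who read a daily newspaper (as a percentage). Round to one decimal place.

30.8%

Post-stratification weights by population share, not respondent share:
  owner-occupied: (5,700/10,000) × 28.9 = 16.473
  private rental: (1,000/10,000) × 25.2 = 2.52
  social housing: (2,600/10,000) × 33.7 = 8.762
  other tenure: (700/10,000) × 43.8 = 3.066
Post-stratified estimate = 30.821 → 30.8%.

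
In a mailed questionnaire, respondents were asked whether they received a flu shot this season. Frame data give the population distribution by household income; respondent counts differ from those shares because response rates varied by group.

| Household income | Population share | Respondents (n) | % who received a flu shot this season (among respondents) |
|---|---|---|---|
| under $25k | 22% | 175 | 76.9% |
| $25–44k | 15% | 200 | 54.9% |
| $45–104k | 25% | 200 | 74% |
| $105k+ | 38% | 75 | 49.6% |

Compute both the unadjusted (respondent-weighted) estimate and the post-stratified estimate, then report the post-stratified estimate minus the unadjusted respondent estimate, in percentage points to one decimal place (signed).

-3.6 percentage points

Naive respondent-only estimate (weights = respondent counts):
  (175/650)×76.9 + (200/650)×54.9 + (200/650)×74 + (75/650)×49.6 = 66.0885%
Post-stratifying to population shares instead:
  0.22×76.9 + 0.15×54.9 + 0.25×74 + 0.38×49.6 = 62.501%
Difference = 62.501 − 66.0885 = -3.5875 pp.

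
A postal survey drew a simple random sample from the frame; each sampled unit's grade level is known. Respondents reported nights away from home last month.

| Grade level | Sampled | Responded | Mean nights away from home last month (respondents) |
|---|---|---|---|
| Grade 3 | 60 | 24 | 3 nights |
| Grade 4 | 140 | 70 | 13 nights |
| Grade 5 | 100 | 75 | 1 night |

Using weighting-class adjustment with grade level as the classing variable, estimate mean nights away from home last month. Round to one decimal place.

7.0

Response rates by class: Grade 3 24/60 = 40%, Grade 4 70/140 = 50%, Grade 5 75/100 = 75%.
Each respondent's weight = sampled/responded in their class; summing within a class gives n_sampled, so:
  Grade 3: 60 × 3 = 180
  Grade 4: 140 × 13 = 1820
  Grade 5: 100 × 1 = 100
Adjusted estimate = 2100 / 300 = 7 → 7.0.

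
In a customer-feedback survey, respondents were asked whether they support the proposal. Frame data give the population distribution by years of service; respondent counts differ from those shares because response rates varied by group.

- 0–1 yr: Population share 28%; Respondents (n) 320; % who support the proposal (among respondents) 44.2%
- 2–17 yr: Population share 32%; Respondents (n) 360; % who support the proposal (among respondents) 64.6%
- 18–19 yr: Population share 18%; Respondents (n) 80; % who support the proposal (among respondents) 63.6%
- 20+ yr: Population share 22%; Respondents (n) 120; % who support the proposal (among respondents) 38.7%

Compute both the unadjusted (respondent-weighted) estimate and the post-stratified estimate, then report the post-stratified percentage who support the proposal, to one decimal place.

53.0%

Naive respondent-only estimate (weights = respondent counts):
  (320/880)×44.2 + (360/880)×64.6 + (80/880)×63.6 + (120/880)×38.7 = 53.5591%
Reweighting by population years of service shares:
  0.28×44.2 + 0.32×64.6 + 0.18×63.6 + 0.22×38.7 = 53.01%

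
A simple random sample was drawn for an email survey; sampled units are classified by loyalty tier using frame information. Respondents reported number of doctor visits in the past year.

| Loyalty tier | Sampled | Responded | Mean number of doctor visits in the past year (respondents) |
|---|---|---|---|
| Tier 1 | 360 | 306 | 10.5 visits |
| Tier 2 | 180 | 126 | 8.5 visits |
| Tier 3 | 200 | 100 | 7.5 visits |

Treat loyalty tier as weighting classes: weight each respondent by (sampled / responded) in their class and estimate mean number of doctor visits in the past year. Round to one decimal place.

9.2

Response rates by class: Tier 1 306/360 = 85%, Tier 2 126/180 = 70%, Tier 3 100/200 = 50%.
Each respondent's weight = sampled/responded in their class; summing within a class gives n_sampled, so:
  Tier 1: 360 × 10.5 = 3780
  Tier 2: 180 × 8.5 = 1530
  Tier 3: 200 × 7.5 = 1500
Adjusted estimate = 6810 / 740 = 9.2027 → 9.2.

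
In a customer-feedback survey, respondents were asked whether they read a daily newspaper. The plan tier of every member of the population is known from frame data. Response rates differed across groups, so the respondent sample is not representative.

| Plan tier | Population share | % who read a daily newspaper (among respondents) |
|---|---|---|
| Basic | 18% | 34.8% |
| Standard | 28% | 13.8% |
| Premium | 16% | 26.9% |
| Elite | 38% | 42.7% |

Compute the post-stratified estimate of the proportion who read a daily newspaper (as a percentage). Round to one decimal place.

30.7%

Each cell contributes population-share × respondent value:
  Basic: 0.18 × 34.8 = 6.264
  Standard: 0.28 × 13.8 = 3.864
  Premium: 0.16 × 26.9 = 4.304
  Elite: 0.38 × 42.7 = 16.226
Post-stratified estimate = 30.658 → 30.7%.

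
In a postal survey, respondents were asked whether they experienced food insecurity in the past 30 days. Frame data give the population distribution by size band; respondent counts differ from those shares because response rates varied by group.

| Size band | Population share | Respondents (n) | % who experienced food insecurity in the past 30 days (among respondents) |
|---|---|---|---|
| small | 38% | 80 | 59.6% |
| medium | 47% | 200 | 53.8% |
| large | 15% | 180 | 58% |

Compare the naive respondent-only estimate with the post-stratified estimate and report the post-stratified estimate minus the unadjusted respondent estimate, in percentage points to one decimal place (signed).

+0.2 percentage points

Unadjusted (pooled respondent) estimate weights by respondent counts:
  (80/460)×59.6 + (200/460)×53.8 + (180/460)×58 = 56.4522%
Post-stratified estimate weights by population shares:
  0.38×59.6 + 0.47×53.8 + 0.15×58 = 56.634%
Difference = 56.634 − 56.4522 = 0.1818 pp.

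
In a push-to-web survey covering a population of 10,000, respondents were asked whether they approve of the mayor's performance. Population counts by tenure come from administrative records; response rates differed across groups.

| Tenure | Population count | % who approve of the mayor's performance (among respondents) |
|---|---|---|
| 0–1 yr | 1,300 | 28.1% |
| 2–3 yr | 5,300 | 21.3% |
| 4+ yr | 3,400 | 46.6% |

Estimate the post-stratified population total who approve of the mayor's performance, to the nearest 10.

Apply each group's respondent rate to its population count:
  0–1 yr: 1,300 × 28.1% = 365.3
  2–3 yr: 5,300 × 21.3% = 1128.9
  4+ yr: 3,400 × 46.6% = 1584.4
Estimated total = 3078.6 → 3,080.

3,080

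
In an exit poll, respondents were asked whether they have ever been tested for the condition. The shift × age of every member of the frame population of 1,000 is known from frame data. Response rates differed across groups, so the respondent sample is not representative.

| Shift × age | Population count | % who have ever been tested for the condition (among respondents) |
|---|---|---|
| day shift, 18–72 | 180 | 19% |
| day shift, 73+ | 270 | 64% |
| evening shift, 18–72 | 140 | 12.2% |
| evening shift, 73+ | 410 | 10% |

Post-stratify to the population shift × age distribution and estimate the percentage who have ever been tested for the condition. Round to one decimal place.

Post-stratification weights by population share, not respondent share:
  day shift, 18–72: (180/1,000) × 19 = 3.42
  day shift, 73+: (270/1,000) × 64 = 17.28
  evening shift, 18–72: (140/1,000) × 12.2 = 1.708
  evening shift, 73+: (410/1,000) × 10 = 4.1
Post-stratified estimate = 26.508 → 26.5%.

26.5%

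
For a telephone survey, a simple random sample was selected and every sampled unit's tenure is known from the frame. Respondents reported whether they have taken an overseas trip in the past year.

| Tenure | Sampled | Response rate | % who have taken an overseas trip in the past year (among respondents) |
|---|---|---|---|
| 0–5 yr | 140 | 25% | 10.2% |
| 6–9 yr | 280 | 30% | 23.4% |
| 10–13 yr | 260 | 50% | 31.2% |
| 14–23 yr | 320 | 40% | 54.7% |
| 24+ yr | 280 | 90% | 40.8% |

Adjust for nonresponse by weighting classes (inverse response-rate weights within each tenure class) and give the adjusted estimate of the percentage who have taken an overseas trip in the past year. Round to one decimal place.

With weight = n_sampled/n_responded per class, the weighted class total is n_sampled:
  0–5 yr: 140 × 10.2 = 1428
  6–9 yr: 280 × 23.4 = 6552
  10–13 yr: 260 × 31.2 = 8112
  14–23 yr: 320 × 54.7 = 17,504
  24+ yr: 280 × 40.8 = 11,424
Adjusted estimate = 45,020 / 1,280 = 35.1719 → 35.2%.

35.2%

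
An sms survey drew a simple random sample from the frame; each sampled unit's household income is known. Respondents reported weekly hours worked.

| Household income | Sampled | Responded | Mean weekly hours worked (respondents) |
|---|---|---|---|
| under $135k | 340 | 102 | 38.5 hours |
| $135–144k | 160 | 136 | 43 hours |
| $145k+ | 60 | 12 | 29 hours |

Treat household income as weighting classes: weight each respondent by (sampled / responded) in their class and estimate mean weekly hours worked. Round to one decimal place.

Class response rates: under $135k 102/340 = 30%, $135–144k 136/160 = 85%, $145k+ 12/60 = 20%.
With weight = n_sampled/n_responded per class, the weighted class total is n_sampled:
  under $135k: 340 × 38.5 = 13,090
  $135–144k: 160 × 43 = 6880
  $145k+: 60 × 29 = 1740
Adjusted estimate = 21,710 / 560 = 38.7679 → 38.8.

38.8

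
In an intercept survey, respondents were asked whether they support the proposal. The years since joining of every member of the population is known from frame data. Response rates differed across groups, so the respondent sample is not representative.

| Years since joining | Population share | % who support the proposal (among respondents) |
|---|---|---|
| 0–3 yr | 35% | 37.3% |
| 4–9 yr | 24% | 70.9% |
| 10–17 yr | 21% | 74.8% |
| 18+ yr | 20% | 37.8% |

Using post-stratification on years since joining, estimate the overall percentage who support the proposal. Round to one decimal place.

53.3%

Each cell contributes population-share × respondent value:
  0–3 yr: 0.35 × 37.3 = 13.055
  4–9 yr: 0.24 × 70.9 = 17.016
  10–17 yr: 0.21 × 74.8 = 15.708
  18+ yr: 0.2 × 37.8 = 7.56
Post-stratified estimate = 53.339 → 53.3%.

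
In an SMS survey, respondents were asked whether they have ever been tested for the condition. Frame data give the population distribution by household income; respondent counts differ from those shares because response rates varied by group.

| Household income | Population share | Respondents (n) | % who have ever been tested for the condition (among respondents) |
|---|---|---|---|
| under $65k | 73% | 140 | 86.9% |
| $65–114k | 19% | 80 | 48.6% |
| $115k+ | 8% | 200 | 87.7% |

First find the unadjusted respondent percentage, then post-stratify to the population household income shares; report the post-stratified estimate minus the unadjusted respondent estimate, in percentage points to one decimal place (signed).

Without adjustment, the pooled respondent share is:
  (140/420)×86.9 + (80/420)×48.6 + (200/420)×87.7 = 79.9857%
Post-stratifying to population shares instead:
  0.73×86.9 + 0.19×48.6 + 0.08×87.7 = 79.687%
Difference = 79.687 − 79.9857 = -0.2987 pp.

-0.3 percentage points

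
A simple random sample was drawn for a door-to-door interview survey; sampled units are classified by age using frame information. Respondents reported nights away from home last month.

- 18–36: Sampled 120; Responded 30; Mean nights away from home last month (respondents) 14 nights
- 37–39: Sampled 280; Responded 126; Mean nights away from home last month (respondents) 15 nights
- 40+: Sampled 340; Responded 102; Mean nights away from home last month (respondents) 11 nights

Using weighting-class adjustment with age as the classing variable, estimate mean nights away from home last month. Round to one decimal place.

Class response rates: 18–36 30/120 = 25%, 37–39 126/280 = 45%, 40+ 102/340 = 30%.
With weight = n_sampled/n_responded per class, the weighted class total is n_sampled:
  18–36: 120 × 14 = 1680
  37–39: 280 × 15 = 4200
  40+: 340 × 11 = 3740
Adjusted estimate = 9620 / 740 = 13 → 13.0.

13.0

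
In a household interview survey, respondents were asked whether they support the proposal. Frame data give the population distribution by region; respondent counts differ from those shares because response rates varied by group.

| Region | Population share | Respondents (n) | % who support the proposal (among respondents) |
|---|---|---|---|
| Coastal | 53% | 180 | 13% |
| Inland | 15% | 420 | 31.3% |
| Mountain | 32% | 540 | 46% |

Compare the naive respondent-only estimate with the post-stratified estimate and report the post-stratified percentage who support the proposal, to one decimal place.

Without adjustment, the pooled respondent share is:
  (180/1140)×13 + (420/1140)×31.3 + (540/1140)×46 = 35.3737%
Post-stratified estimate weights by population shares:
  0.53×13 + 0.15×31.3 + 0.32×46 = 26.305%

26.3%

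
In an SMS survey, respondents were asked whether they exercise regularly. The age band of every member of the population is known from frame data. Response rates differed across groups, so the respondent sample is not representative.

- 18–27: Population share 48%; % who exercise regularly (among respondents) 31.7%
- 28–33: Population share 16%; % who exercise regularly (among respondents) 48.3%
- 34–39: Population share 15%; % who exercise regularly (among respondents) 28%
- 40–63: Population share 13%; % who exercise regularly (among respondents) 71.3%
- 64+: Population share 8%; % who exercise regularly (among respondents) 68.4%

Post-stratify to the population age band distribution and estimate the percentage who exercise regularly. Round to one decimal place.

Weight each group's respondent value by its population share:
  18–27: 0.48 × 31.7 = 15.216
  28–33: 0.16 × 48.3 = 7.728
  34–39: 0.15 × 28 = 4.2
  40–63: 0.13 × 71.3 = 9.269
  64+: 0.08 × 68.4 = 5.472
Post-stratified estimate = 41.885 → 41.9%.

41.9%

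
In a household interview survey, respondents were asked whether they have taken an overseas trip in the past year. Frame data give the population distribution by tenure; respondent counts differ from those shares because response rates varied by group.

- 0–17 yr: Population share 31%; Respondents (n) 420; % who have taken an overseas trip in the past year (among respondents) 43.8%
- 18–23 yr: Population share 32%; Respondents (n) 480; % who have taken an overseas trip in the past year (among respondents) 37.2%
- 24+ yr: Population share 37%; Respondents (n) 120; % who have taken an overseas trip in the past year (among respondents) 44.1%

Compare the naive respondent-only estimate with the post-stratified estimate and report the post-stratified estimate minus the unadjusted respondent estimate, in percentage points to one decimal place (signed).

Unadjusted (pooled respondent) estimate weights by respondent counts:
  (420/1020)×43.8 + (480/1020)×37.2 + (120/1020)×44.1 = 40.7294%
Reweighting by population tenure shares:
  0.31×43.8 + 0.32×37.2 + 0.37×44.1 = 41.799%
Difference = 41.799 − 40.7294 = 1.0696 pp.

+1.1 percentage points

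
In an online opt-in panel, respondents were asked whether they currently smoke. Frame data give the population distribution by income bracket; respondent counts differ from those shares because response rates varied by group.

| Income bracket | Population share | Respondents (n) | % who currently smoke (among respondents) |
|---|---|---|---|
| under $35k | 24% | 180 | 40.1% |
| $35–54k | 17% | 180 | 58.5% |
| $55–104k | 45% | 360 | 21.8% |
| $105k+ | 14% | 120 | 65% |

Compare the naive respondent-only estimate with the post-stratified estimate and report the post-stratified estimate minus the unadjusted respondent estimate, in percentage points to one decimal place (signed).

Naive respondent-only estimate (weights = respondent counts):
  (180/840)×40.1 + (180/840)×58.5 + (360/840)×21.8 + (120/840)×65 = 39.7571%
Post-stratified estimate weights by population shares:
  0.24×40.1 + 0.17×58.5 + 0.45×21.8 + 0.14×65 = 38.479%
Difference = 38.479 − 39.7571 = -1.2781 pp.

-1.3 percentage points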